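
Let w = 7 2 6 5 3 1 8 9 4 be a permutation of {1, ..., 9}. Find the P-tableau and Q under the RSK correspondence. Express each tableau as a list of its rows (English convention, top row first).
Insert each entry of the permutation into P by Schensted row insertion, recording in Q the position of each new cell.

Insert 7: appended to row 1. P = [[7]].
Insert 2: 2 bumps 7 from row 1; 7 starts row 2. P = [[2], [7]].
Insert 6: appended to row 1. P = [[2, 6], [7]].
Insert 5: 5 bumps 6 from row 1; 6 bumps 7 from row 2; 7 starts row 3. P = [[2, 5], [6], [7]].
Insert 3: 3 bumps 5 from row 1; 5 bumps 6 from row 2; 6 bumps 7 from row 3; 7 starts row 4. P = [[2, 3], [5], [6], [7]].
Insert 1: 1 bumps 2 from row 1; 2 bumps 5 from row 2; 5 bumps 6 from row 3; 6 bumps 7 from row 4; 7 starts row 5. P = [[1, 3], [2], [5], [6], [7]].
Insert 8: appended to row 1. P = [[1, 3, 8], [2], [5], [6], [7]].
Insert 9: appended to row 1. P = [[1, 3, 8, 9], [2], [5], [6], [7]].
Insert 4: 4 bumps 8 from row 1; 8 appends to row 2. P = [[1, 3, 4, 9], [2, 8], [5], [6], [7]].

So P = [[1, 3, 4, 9], [2, 8], [5], [6], [7]], Q = [[1, 3, 7, 8], [2, 9], [4], [5], [6]].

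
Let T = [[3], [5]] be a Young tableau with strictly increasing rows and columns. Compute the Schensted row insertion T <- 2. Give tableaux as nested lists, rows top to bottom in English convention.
In row 1, 2 replaces 3 (the leftmost entry greater than 2); 3 is bumped to row 2. In row 2, 3 replaces 5 (the leftmost entry greater than 3); 5 is bumped to row 3. 5 starts a new row 3. The new tableau is [[2], [3], [5]].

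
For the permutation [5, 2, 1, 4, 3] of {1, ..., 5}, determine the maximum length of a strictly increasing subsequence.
2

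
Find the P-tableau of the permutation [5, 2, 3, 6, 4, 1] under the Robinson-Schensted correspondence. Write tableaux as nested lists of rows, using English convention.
After inserting 5: P = [[5]].
After inserting 2: P = [[2], [5]].
After inserting 3: P = [[2, 3], [5]].
After inserting 6: P = [[2, 3, 6], [5]].
After inserting 4: P = [[2, 3, 4], [5, 6]].
After inserting 1: P = [[1, 3, 4], [2, 6], [5]].

So P = [[1, 3, 4], [2, 6], [5]].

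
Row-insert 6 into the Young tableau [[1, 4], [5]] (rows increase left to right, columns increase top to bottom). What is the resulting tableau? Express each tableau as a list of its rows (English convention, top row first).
[[1, 4, 6], [5]]

6 is larger than every entry of row 1, so it is appended to row 1. The new tableau is [[1, 4, 6], [5]].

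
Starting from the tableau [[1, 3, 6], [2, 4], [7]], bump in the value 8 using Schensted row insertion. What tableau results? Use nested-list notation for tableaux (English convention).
8 is larger than every entry of row 1, so it is appended to row 1. The new tableau is [[1, 3, 6, 8], [2, 4], [7]].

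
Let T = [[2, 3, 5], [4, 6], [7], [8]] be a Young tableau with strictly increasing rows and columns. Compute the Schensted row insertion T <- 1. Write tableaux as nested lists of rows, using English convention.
In row 1, 1 replaces 2 (the leftmost entry greater than 1); 2 is bumped to row 2. In row 2, 2 replaces 4 (the leftmost entry greater than 2); 4 is bumped to row 3. In row 3, 4 replaces 7 (the leftmost entry greater than 4); 7 is bumped to row 4. In row 4, 7 replaces 8 (the leftmost entry greater than 7); 8 is bumped to row 5. 8 starts a new row 5. The new tableau is [[1, 3, 5], [2, 6], [4], [7], [8]].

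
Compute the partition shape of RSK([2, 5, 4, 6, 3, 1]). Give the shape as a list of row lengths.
Row-insert each entry into an empty tableau.

After inserting 2: P = [[2]].
After inserting 5: P = [[2, 5]].
After inserting 4: P = [[2, 4], [5]].
After inserting 6: P = [[2, 4, 6], [5]].
After inserting 3: P = [[2, 3, 6], [4], [5]].
After inserting 1: P = [[1, 3, 6], [2], [4], [5]].

The final insertion tableau P = [[1, 3, 6], [2], [4], [5]] has shape [3, 1, 1, 1].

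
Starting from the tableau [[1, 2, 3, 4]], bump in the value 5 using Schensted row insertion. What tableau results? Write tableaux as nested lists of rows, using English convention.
5 is larger than every entry of row 1, so it is appended to row 1. The new tableau is [[1, 2, 3, 4, 5]].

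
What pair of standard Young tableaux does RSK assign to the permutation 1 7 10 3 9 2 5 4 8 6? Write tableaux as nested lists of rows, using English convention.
P = [[1, 2, 4, 6], [3, 5, 8], [7, 9], [10]], Q = [[1, 2, 3, 9], [4, 5, 10], [6, 7], [8]]

Insert each entry of the permutation into P by Schensted row insertion, recording in Q the position of each new cell.

Insert 1: appended to row 1. P = [[1]].
Insert 7: appended to row 1. P = [[1, 7]].
Insert 10: appended to row 1. P = [[1, 7, 10]].
Insert 3: 3 bumps 7 from row 1; 7 starts row 2. P = [[1, 3, 10], [7]].
Insert 9: 9 bumps 10 from row 1; 10 appends to row 2. P = [[1, 3, 9], [7, 10]].
Insert 2: 2 bumps 3 from row 1; 3 bumps 7 from row 2; 7 starts row 3. P = [[1, 2, 9], [3, 10], [7]].
Insert 5: 5 bumps 9 from row 1; 9 bumps 10 from row 2; 10 appends to row 3. P = [[1, 2, 5], [3, 9], [7, 10]].
Insert 4: 4 bumps 5 from row 1; 5 bumps 9 from row 2; 9 bumps 10 from row 3; 10 starts row 4. P = [[1, 2, 4], [3, 5], [7, 9], [10]].
Insert 8: appended to row 1. P = [[1, 2, 4, 8], [3, 5], [7, 9], [10]].
Insert 6: 6 bumps 8 from row 1; 8 appends to row 2. P = [[1, 2, 4, 6], [3, 5, 8], [7, 9], [10]].

So P = [[1, 2, 4, 6], [3, 5, 8], [7, 9], [10]], Q = [[1, 2, 3, 9], [4, 5, 10], [6, 7], [8]].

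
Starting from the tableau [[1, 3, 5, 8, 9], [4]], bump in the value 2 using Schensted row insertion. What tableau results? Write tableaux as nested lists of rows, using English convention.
In row 1, 2 replaces 3 (the leftmost entry greater than 2); 3 is bumped to row 2. In row 2, 3 replaces 4 (the leftmost entry greater than 3); 4 is bumped to row 3. 4 starts a new row 3. The new tableau is [[1, 2, 5, 8, 9], [3], [4]].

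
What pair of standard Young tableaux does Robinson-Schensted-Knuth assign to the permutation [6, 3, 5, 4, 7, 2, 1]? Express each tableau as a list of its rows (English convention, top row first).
P = [[1, 4, 7], [2], [3], [5], [6]], Q = [[1, 3, 5], [2], [4], [6], [7]]

Insert each entry of the permutation into P by Schensted row insertion, recording in Q the position of each new cell.

Insert 6: appended to row 1. P = [[6]].
Insert 3: 3 bumps 6 from row 1; 6 starts row 2. P = [[3], [6]].
Insert 5: appended to row 1. P = [[3, 5], [6]].
Insert 4: 4 bumps 5 from row 1; 5 bumps 6 from row 2; 6 starts row 3. P = [[3, 4], [5], [6]].
Insert 7: appended to row 1. P = [[3, 4, 7], [5], [6]].
Insert 2: 2 bumps 3 from row 1; 3 bumps 5 from row 2; 5 bumps 6 from row 3; 6 starts row 4. P = [[2, 4, 7], [3], [5], [6]].
Insert 1: 1 bumps 2 from row 1; 2 bumps 3 from row 2; 3 bumps 5 from row 3; 5 bumps 6 from row 4; 6 starts row 5. P = [[1, 4, 7], [2], [3], [5], [6]].

So P = [[1, 4, 7], [2], [3], [5], [6]], Q = [[1, 3, 5], [2], [4], [6], [7]].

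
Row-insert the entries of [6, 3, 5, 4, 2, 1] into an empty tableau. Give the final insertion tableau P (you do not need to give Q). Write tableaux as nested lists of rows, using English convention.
P = [[1, 4], [2], [3], [5], [6]]

Insert 6: appended to row 1. P = [[6]].
Insert 3: 3 bumps 6 from row 1; 6 starts row 2. P = [[3], [6]].
Insert 5: appended to row 1. P = [[3, 5], [6]].
Insert 4: 4 bumps 5 from row 1; 5 bumps 6 from row 2; 6 starts row 3. P = [[3, 4], [5], [6]].
Insert 2: 2 bumps 3 from row 1; 3 bumps 5 from row 2; 5 bumps 6 from row 3; 6 starts row 4. P = [[2, 4], [3], [5], [6]].
Insert 1: 1 bumps 2 from row 1; 2 bumps 3 from row 2; 3 bumps 5 from row 3; 5 bumps 6 from row 4; 6 starts row 5. P = [[1, 4], [2], [3], [5], [6]].

So P = [[1, 4], [2], [3], [5], [6]].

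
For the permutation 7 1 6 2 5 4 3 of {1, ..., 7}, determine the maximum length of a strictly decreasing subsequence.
5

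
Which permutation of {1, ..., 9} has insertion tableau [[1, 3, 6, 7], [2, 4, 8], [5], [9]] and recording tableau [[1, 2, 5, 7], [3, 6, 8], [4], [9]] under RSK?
2 9 5 1 6 4 8 7 3

Reverse the RSK construction: for i from n down to 1, find the cell of Q containing i, remove the entry at that cell from P, and reverse-bump it up through P; the value ejected from row 1 is w(i).

Step i=9: Q has 9 at row 4, column 1; remove 9 from row 4 of P and reverse-bump: 9 enters row 3 and ejects 5; 5 enters row 2 and ejects 4; 4 enters row 1 and ejects 3. So w(9) = 3. P is now [[1, 4, 6, 7], [2, 5, 8], [9]].
Step i=8: Q has 8 at row 2, column 3; remove 8 from row 2 of P and reverse-bump: 8 enters row 1 and ejects 7. So w(8) = 7. P is now [[1, 4, 6, 8], [2, 5], [9]].
Step i=7: Q has 7 at row 1, column 4; remove that cell from P, ejecting 8. So w(7) = 8. P is now [[1, 4, 6], [2, 5], [9]].
Step i=6: Q has 6 at row 2, column 2; remove 5 from row 2 of P and reverse-bump: 5 enters row 1 and ejects 4. So w(6) = 4. P is now [[1, 5, 6], [2], [9]].
Step i=5: Q has 5 at row 1, column 3; remove that cell from P, ejecting 6. So w(5) = 6. P is now [[1, 5], [2], [9]].
Step i=4: Q has 4 at row 3, column 1; remove 9 from row 3 of P and reverse-bump: 9 enters row 2 and ejects 2; 2 enters row 1 and ejects 1. So w(4) = 1. P is now [[2, 5], [9]].
Step i=3: Q has 3 at row 2, column 1; remove 9 from row 2 of P and reverse-bump: 9 enters row 1 and ejects 5. So w(3) = 5. P is now [[2, 9]].
Step i=2: Q has 2 at row 1, column 2; remove that cell from P, ejecting 9. So w(2) = 9. P is now [[2]].
Step i=1: Q has 1 at row 1, column 1; remove that cell from P, ejecting 2. So w(1) = 2. P is now [].

So w = 2 9 5 1 6 4 8 7 3.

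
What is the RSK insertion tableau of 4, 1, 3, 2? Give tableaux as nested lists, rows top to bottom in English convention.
P = [[1, 2], [3], [4]]

Insert 4: appended to row 1. P = [[4]].
Insert 1: 1 bumps 4 from row 1; 4 starts row 2. P = [[1], [4]].
Insert 3: appended to row 1. P = [[1, 3], [4]].
Insert 2: 2 bumps 3 from row 1; 3 bumps 4 from row 2; 4 starts row 3. P = [[1, 2], [3], [4]].

So P = [[1, 2], [3], [4]].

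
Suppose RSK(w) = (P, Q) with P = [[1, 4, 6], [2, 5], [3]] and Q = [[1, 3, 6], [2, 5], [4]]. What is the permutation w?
3 2 5 1 4 6

Reverse the RSK construction: for i from n down to 1, find the cell of Q containing i, remove the entry at that cell from P, and reverse-bump it up through P; the value ejected from row 1 is w(i).

Step i=6: Q has 6 at row 1, column 3; remove that cell from P, ejecting 6. So w(6) = 6. P is now [[1, 4], [2, 5], [3]].
Step i=5: Q has 5 at row 2, column 2; remove 5 from row 2 of P and reverse-bump: 5 enters row 1 and ejects 4. So w(5) = 4. P is now [[1, 5], [2], [3]].
Step i=4: Q has 4 at row 3, column 1; remove 3 from row 3 of P and reverse-bump: 3 enters row 2 and ejects 2; 2 enters row 1 and ejects 1. So w(4) = 1. P is now [[2, 5], [3]].
Step i=3: Q has 3 at row 1, column 2; remove that cell from P, ejecting 5. So w(3) = 5. P is now [[2], [3]].
Step i=2: Q has 2 at row 2, column 1; remove 3 from row 2 of P and reverse-bump: 3 enters row 1 and ejects 2. So w(2) = 2. P is now [[3]].
Step i=1: Q has 1 at row 1, column 1; remove that cell from P, ejecting 3. So w(1) = 3. P is now [].

So w = 3 2 5 1 4 6.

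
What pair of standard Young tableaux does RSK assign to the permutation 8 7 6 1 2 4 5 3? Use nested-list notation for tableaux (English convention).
Insert each entry of the permutation into P by Schensted row insertion, recording in Q the position of each new cell.

Insert 8: appended to row 1. P = [[8]].
Insert 7: 7 bumps 8 from row 1; 8 starts row 2. P = [[7], [8]].
Insert 6: 6 bumps 7 from row 1; 7 bumps 8 from row 2; 8 starts row 3. P = [[6], [7], [8]].
Insert 1: 1 bumps 6 from row 1; 6 bumps 7 from row 2; 7 bumps 8 from row 3; 8 starts row 4. P = [[1], [6], [7], [8]].
Insert 2: appended to row 1. P = [[1, 2], [6], [7], [8]].
Insert 4: appended to row 1. P = [[1, 2, 4], [6], [7], [8]].
Insert 5: appended to row 1. P = [[1, 2, 4, 5], [6], [7], [8]].
Insert 3: 3 bumps 4 from row 1; 4 bumps 6 from row 2; 6 bumps 7 from row 3; 7 bumps 8 from row 4; 8 starts row 5. P = [[1, 2, 3, 5], [4], [6], [7], [8]].

So P = [[1, 2, 3, 5], [4], [6], [7], [8]], Q = [[1, 5, 6, 7], [2], [3], [4], [8]].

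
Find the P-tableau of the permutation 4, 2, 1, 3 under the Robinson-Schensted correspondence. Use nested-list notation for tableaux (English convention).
P = [[1, 3], [2], [4]]

Insert 4: appended to row 1. P = [[4]].
Insert 2: 2 bumps 4 from row 1; 4 starts row 2. P = [[2], [4]].
Insert 1: 1 bumps 2 from row 1; 2 bumps 4 from row 2; 4 starts row 3. P = [[1], [2], [4]].
Insert 3: appended to row 1. P = [[1, 3], [2], [4]].

So P = [[1, 3], [2], [4]].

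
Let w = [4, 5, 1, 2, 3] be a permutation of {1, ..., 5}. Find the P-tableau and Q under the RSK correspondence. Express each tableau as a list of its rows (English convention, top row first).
P = [[1, 2, 3], [4, 5]], Q = [[1, 2, 5], [3, 4]]

Insert each entry of the permutation into P by Schensted row insertion, recording in Q the position of each new cell.

Insert 4: appended to row 1. P = [[4]], Q = [[1]].
Insert 5: appended to row 1. P = [[4, 5]], Q = [[1, 2]].
Insert 1: 1 bumps 4 from row 1; 4 starts row 2. P = [[1, 5], [4]], Q = [[1, 2], [3]].
Insert 2: 2 bumps 5 from row 1; 5 appends to row 2. P = [[1, 2], [4, 5]], Q = [[1, 2], [3, 4]].
Insert 3: appended to row 1. P = [[1, 2, 3], [4, 5]], Q = [[1, 2, 5], [3, 4]].

So P = [[1, 2, 3], [4, 5]], Q = [[1, 2, 5], [3, 4]].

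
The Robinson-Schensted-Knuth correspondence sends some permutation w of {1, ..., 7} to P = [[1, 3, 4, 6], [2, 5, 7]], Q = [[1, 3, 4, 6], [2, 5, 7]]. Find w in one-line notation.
Reverse RSK: for i = n, n-1, ..., 1, locate i in Q, remove the corresponding corner cell from P, and reverse-bump its entry up through P; the value ejected from row 1 is w(i).

So w = 2 1 3 5 4 7 6.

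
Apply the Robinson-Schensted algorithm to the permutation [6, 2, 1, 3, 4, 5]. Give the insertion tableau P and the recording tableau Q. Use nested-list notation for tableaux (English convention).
P = [[1, 3, 4, 5], [2], [6]], Q = [[1, 4, 5, 6], [2], [3]]

Insert each entry of the permutation into P by Schensted row insertion, recording in Q the position of each new cell.

Insert 6: appended to row 1. P = [[6]].
Insert 2: 2 bumps 6 from row 1; 6 starts row 2. P = [[2], [6]].
Insert 1: 1 bumps 2 from row 1; 2 bumps 6 from row 2; 6 starts row 3. P = [[1], [2], [6]].
Insert 3: appended to row 1. P = [[1, 3], [2], [6]].
Insert 4: appended to row 1. P = [[1, 3, 4], [2], [6]].
Insert 5: appended to row 1. P = [[1, 3, 4, 5], [2], [6]].

So P = [[1, 3, 4, 5], [2], [6]], Q = [[1, 4, 5, 6], [2], [3]].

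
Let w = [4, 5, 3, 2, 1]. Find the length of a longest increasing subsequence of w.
2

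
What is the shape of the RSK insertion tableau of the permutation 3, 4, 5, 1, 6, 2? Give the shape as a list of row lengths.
[4, 2]

Row-insert each entry into an empty tableau.

After inserting 3: P = [[3]].
After inserting 4: P = [[3, 4]].
After inserting 5: P = [[3, 4, 5]].
After inserting 1: P = [[1, 4, 5], [3]].
After inserting 6: P = [[1, 4, 5, 6], [3]].
After inserting 2: P = [[1, 2, 5, 6], [3, 4]].

The final insertion tableau P = [[1, 2, 5, 6], [3, 4]] has shape [4, 2].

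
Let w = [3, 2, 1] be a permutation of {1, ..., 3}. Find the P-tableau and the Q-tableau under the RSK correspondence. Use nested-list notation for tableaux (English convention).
Insert each entry of the permutation into P by Schensted row insertion, recording in Q the position of each new cell.

Insert 3: appended to row 1. P = [[3]].
Insert 2: 2 bumps 3 from row 1; 3 starts row 2. P = [[2], [3]].
Insert 1: 1 bumps 2 from row 1; 2 bumps 3 from row 2; 3 starts row 3. P = [[1], [2], [3]].

So P = [[1], [2], [3]], Q = [[1], [2], [3]].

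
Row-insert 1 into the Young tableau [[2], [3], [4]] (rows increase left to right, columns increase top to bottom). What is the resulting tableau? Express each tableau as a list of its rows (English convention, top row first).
In row 1, 1 replaces 2 (the leftmost entry greater than 1); 2 is bumped to row 2. In row 2, 2 replaces 3 (the leftmost entry greater than 2); 3 is bumped to row 3. In row 3, 3 replaces 4 (the leftmost entry greater than 3); 4 is bumped to row 4. 4 starts a new row 4. The new tableau is [[1], [2], [3], [4]].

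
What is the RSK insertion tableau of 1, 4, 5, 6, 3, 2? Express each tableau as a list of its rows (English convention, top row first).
P = [[1, 2, 5, 6], [3], [4]]

After inserting 1: P = [[1]].
After inserting 4: P = [[1, 4]].
After inserting 5: P = [[1, 4, 5]].
After inserting 6: P = [[1, 4, 5, 6]].
After inserting 3: P = [[1, 3, 5, 6], [4]].
After inserting 2: P = [[1, 2, 5, 6], [3], [4]].

So P = [[1, 2, 5, 6], [3], [4]].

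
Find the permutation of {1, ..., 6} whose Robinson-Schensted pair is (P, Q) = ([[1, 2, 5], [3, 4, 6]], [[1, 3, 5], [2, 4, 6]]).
3 1 4 2 6 5

Reverse the RSK construction: for i from n down to 1, find the cell of Q containing i, remove the entry at that cell from P, and reverse-bump it up through P; the value ejected from row 1 is w(i).

Step i=6: Q has 6 at row 2, column 3; remove 6 from row 2 of P and reverse-bump: 6 enters row 1 and ejects 5. So w(6) = 5. P is now [[1, 2, 6], [3, 4]].
Step i=5: Q has 5 at row 1, column 3; remove that cell from P, ejecting 6. So w(5) = 6. P is now [[1, 2], [3, 4]].
Step i=4: Q has 4 at row 2, column 2; remove 4 from row 2 of P and reverse-bump: 4 enters row 1 and ejects 2. So w(4) = 2. P is now [[1, 4], [3]].
Step i=3: Q has 3 at row 1, column 2; remove that cell from P, ejecting 4. So w(3) = 4. P is now [[1], [3]].
Step i=2: Q has 2 at row 2, column 1; remove 3 from row 2 of P and reverse-bump: 3 enters row 1 and ejects 1. So w(2) = 1. P is now [[3]].
Step i=1: Q has 1 at row 1, column 1; remove that cell from P, ejecting 3. So w(1) = 3. P is now [].

So w = 3 1 4 2 6 5.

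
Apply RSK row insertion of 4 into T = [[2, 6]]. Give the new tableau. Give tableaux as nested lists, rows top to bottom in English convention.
In row 1, 4 replaces 6 (the leftmost entry greater than 4); 6 is bumped to row 2. 6 starts a new row 2. The new tableau is [[2, 4], [6]].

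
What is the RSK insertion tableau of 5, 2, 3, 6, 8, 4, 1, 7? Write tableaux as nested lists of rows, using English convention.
After inserting 5: P = [[5]].
After inserting 2: P = [[2], [5]].
After inserting 3: P = [[2, 3], [5]].
After inserting 6: P = [[2, 3, 6], [5]].
After inserting 8: P = [[2, 3, 6, 8], [5]].
After inserting 4: P = [[2, 3, 4, 8], [5, 6]].
After inserting 1: P = [[1, 3, 4, 8], [2, 6], [5]].
After inserting 7: P = [[1, 3, 4, 7], [2, 6, 8], [5]].

So P = [[1, 3, 4, 7], [2, 6, 8], [5]].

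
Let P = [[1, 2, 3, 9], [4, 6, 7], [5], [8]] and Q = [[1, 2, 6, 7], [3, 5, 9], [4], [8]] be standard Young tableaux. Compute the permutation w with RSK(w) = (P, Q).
5 8 6 1 4 7 9 2 3

Reverse the RSK construction: for i from n down to 1, find the cell of Q containing i, remove the entry at that cell from P, and reverse-bump it up through P; the value ejected from row 1 is w(i).

Step i=9: Q has 9 at row 2, column 3; remove 7 from row 2 of P and reverse-bump: 7 enters row 1 and ejects 3. So w(9) = 3. P is now [[1, 2, 7, 9], [4, 6], [5], [8]].
Step i=8: Q has 8 at row 4, column 1; remove 8 from row 4 of P and reverse-bump: 8 enters row 3 and ejects 5; 5 enters row 2 and ejects 4; 4 enters row 1 and ejects 2. So w(8) = 2. P is now [[1, 4, 7, 9], [5, 6], [8]].
Step i=7: Q has 7 at row 1, column 4; remove that cell from P, ejecting 9. So w(7) = 9. P is now [[1, 4, 7], [5, 6], [8]].
Step i=6: Q has 6 at row 1, column 3; remove that cell from P, ejecting 7. So w(6) = 7. P is now [[1, 4], [5, 6], [8]].
Step i=5: Q has 5 at row 2, column 2; remove 6 from row 2 of P and reverse-bump: 6 enters row 1 and ejects 4. So w(5) = 4. P is now [[1, 6], [5], [8]].
Step i=4: Q has 4 at row 3, column 1; remove 8 from row 3 of P and reverse-bump: 8 enters row 2 and ejects 5; 5 enters row 1 and ejects 1. So w(4) = 1. P is now [[5, 6], [8]].
Step i=3: Q has 3 at row 2, column 1; remove 8 from row 2 of P and reverse-bump: 8 enters row 1 and ejects 6. So w(3) = 6. P is now [[5, 8]].
Step i=2: Q has 2 at row 1, column 2; remove that cell from P, ejecting 8. So w(2) = 8. P is now [[5]].
Step i=1: Q has 1 at row 1, column 1; remove that cell from P, ejecting 5. So w(1) = 5. P is now [].

So w = 5 8 6 1 4 7 9 2 3.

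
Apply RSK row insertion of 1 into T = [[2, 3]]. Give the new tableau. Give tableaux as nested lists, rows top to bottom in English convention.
In row 1, 1 replaces 2 (the leftmost entry greater than 1); 2 is bumped to row 2. 2 starts a new row 2. The new tableau is [[1, 3], [2]].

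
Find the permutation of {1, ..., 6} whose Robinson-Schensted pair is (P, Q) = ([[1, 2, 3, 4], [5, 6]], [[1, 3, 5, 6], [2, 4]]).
Reverse the RSK construction: for i from n down to 1, find the cell of Q containing i, remove the entry at that cell from P, and reverse-bump it up through P; the value ejected from row 1 is w(i).

Step i=6: Q has 6 at row 1, column 4; remove that cell from P, ejecting 4. So w(6) = 4. P is now [[1, 2, 3], [5, 6]].
Step i=5: Q has 5 at row 1, column 3; remove that cell from P, ejecting 3. So w(5) = 3. P is now [[1, 2], [5, 6]].
Step i=4: Q has 4 at row 2, column 2; remove 6 from row 2 of P and reverse-bump: 6 enters row 1 and ejects 2. So w(4) = 2. P is now [[1, 6], [5]].
Step i=3: Q has 3 at row 1, column 2; remove that cell from P, ejecting 6. So w(3) = 6. P is now [[1], [5]].
Step i=2: Q has 2 at row 2, column 1; remove 5 from row 2 of P and reverse-bump: 5 enters row 1 and ejects 1. So w(2) = 1. P is now [[5]].
Step i=1: Q has 1 at row 1, column 1; remove that cell from P, ejecting 5. So w(1) = 5. P is now [].

So w = 5 1 6 2 3 4.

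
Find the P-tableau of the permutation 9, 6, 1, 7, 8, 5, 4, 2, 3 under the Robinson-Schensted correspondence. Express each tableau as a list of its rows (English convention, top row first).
Insert 9: appended to row 1. P = [[9]].
Insert 6: 6 bumps 9 from row 1; 9 starts row 2. P = [[6], [9]].
Insert 1: 1 bumps 6 from row 1; 6 bumps 9 from row 2; 9 starts row 3. P = [[1], [6], [9]].
Insert 7: appended to row 1. P = [[1, 7], [6], [9]].
Insert 8: appended to row 1. P = [[1, 7, 8], [6], [9]].
Insert 5: 5 bumps 7 from row 1; 7 appends to row 2. P = [[1, 5, 8], [6, 7], [9]].
Insert 4: 4 bumps 5 from row 1; 5 bumps 6 from row 2; 6 bumps 9 from row 3; 9 starts row 4. P = [[1, 4, 8], [5, 7], [6], [9]].
Insert 2: 2 bumps 4 from row 1; 4 bumps 5 from row 2; 5 bumps 6 from row 3; 6 bumps 9 from row 4; 9 starts row 5. P = [[1, 2, 8], [4, 7], [5], [6], [9]].
Insert 3: 3 bumps 8 from row 1; 8 appends to row 2. P = [[1, 2, 3], [4, 7, 8], [5], [6], [9]].

So P = [[1, 2, 3], [4, 7, 8], [5], [6], [9]].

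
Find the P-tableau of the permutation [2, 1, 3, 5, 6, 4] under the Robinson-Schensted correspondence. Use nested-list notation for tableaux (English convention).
Insert 2: appended to row 1. P = [[2]].
Insert 1: 1 bumps 2 from row 1; 2 starts row 2. P = [[1], [2]].
Insert 3: appended to row 1. P = [[1, 3], [2]].
Insert 5: appended to row 1. P = [[1, 3, 5], [2]].
Insert 6: appended to row 1. P = [[1, 3, 5, 6], [2]].
Insert 4: 4 bumps 5 from row 1; 5 appends to row 2. P = [[1, 3, 4, 6], [2, 5]].

So P = [[1, 3, 4, 6], [2, 5]].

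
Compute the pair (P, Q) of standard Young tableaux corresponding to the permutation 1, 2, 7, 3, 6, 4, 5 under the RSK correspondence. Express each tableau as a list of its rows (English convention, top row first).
Insert each entry of the permutation into P by Schensted row insertion, recording in Q the position of each new cell.

Insert 1: appended to row 1. P = [[1]].
Insert 2: appended to row 1. P = [[1, 2]].
Insert 7: appended to row 1. P = [[1, 2, 7]].
Insert 3: 3 bumps 7 from row 1; 7 starts row 2. P = [[1, 2, 3], [7]].
Insert 6: appended to row 1. P = [[1, 2, 3, 6], [7]].
Insert 4: 4 bumps 6 from row 1; 6 bumps 7 from row 2; 7 starts row 3. P = [[1, 2, 3, 4], [6], [7]].
Insert 5: appended to row 1. P = [[1, 2, 3, 4, 5], [6], [7]].

So P = [[1, 2, 3, 4, 5], [6], [7]], Q = [[1, 2, 3, 5, 7], [4], [6]].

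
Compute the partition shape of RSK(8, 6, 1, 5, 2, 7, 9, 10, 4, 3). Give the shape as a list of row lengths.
[5, 2, 1, 1, 1]

RSK row insertion gives P = [[1, 2, 3, 9, 10], [4, 7], [5], [6], [8]], which has shape [5, 2, 1, 1, 1].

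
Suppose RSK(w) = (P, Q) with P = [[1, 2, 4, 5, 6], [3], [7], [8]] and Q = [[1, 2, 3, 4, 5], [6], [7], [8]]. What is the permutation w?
Reverse the RSK construction: for i from n down to 1, find the cell of Q containing i, remove the entry at that cell from P, and reverse-bump it up through P; the value ejected from row 1 is w(i).

Step i=8: Q has 8 at row 4, column 1; remove 8 from row 4 of P and reverse-bump: 8 enters row 3 and ejects 7; 7 enters row 2 and ejects 3; 3 enters row 1 and ejects 2. So w(8) = 2. P is now [[1, 3, 4, 5, 6], [7], [8]].
Step i=7: Q has 7 at row 3, column 1; remove 8 from row 3 of P and reverse-bump: 8 enters row 2 and ejects 7; 7 enters row 1 and ejects 6. So w(7) = 6. P is now [[1, 3, 4, 5, 7], [8]].
Step i=6: Q has 6 at row 2, column 1; remove 8 from row 2 of P and reverse-bump: 8 enters row 1 and ejects 7. So w(6) = 7. P is now [[1, 3, 4, 5, 8]].
Step i=5: Q has 5 at row 1, column 5; remove that cell from P, ejecting 8. So w(5) = 8. P is now [[1, 3, 4, 5]].
Step i=4: Q has 4 at row 1, column 4; remove that cell from P, ejecting 5. So w(4) = 5. P is now [[1, 3, 4]].
Step i=3: Q has 3 at row 1, column 3; remove that cell from P, ejecting 4. So w(3) = 4. P is now [[1, 3]].
Step i=2: Q has 2 at row 1, column 2; remove that cell from P, ejecting 3. So w(2) = 3. P is now [[1]].
Step i=1: Q has 1 at row 1, column 1; remove that cell from P, ejecting 1. So w(1) = 1. P is now [].

So w = 1 3 4 5 8 7 6 2.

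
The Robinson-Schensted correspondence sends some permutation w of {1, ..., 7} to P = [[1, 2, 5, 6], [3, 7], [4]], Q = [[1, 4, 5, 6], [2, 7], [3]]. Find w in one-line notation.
4 3 1 2 5 7 6

Reverse the RSK construction: for i from n down to 1, find the cell of Q containing i, remove the entry at that cell from P, and reverse-bump it up through P; the value ejected from row 1 is w(i).

Step i=7: Q has 7 at row 2, column 2; remove 7 from row 2 of P and reverse-bump: 7 enters row 1 and ejects 6. So w(7) = 6. P is now [[1, 2, 5, 7], [3], [4]].
Step i=6: Q has 6 at row 1, column 4; remove that cell from P, ejecting 7. So w(6) = 7. P is now [[1, 2, 5], [3], [4]].
Step i=5: Q has 5 at row 1, column 3; remove that cell from P, ejecting 5. So w(5) = 5. P is now [[1, 2], [3], [4]].
Step i=4: Q has 4 at row 1, column 2; remove that cell from P, ejecting 2. So w(4) = 2. P is now [[1], [3], [4]].
Step i=3: Q has 3 at row 3, column 1; remove 4 from row 3 of P and reverse-bump: 4 enters row 2 and ejects 3; 3 enters row 1 and ejects 1. So w(3) = 1. P is now [[3], [4]].
Step i=2: Q has 2 at row 2, column 1; remove 4 from row 2 of P and reverse-bump: 4 enters row 1 and ejects 3. So w(2) = 3. P is now [[4]].
Step i=1: Q has 1 at row 1, column 1; remove that cell from P, ejecting 4. So w(1) = 4. P is now [].

So w = 4 3 1 2 5 7 6.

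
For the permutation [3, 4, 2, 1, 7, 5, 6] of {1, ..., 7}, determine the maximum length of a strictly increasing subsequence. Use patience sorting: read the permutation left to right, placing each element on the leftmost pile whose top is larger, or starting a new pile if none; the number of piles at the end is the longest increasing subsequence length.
3: new pile. tops = [3]
4: new pile. tops = [3, 4]
2: onto pile 1 (replacing 3). tops = [2, 4]
1: onto pile 1 (replacing 2). tops = [1, 4]
7: new pile. tops = [1, 4, 7]
5: onto pile 3 (replacing 7). tops = [1, 4, 5]
6: new pile. tops = [1, 4, 5, 6]

4 piles, so the longest increasing subsequence has length 4.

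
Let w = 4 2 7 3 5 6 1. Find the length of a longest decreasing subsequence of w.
3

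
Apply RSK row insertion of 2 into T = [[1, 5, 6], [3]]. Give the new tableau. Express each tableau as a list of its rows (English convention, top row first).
In row 1, 2 replaces 5 (the leftmost entry greater than 2); 5 is bumped to row 2. 5 is appended to row 2. The new tableau is [[1, 2, 6], [3, 5]].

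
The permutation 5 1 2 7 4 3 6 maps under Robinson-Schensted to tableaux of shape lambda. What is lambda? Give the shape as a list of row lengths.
[4, 2, 1]

RSK row insertion gives P = [[1, 2, 3, 6], [4, 7], [5]], which has shape [4, 2, 1].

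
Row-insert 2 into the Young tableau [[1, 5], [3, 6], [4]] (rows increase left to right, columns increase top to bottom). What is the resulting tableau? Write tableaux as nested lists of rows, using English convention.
In row 1, 2 replaces 5 (the leftmost entry greater than 2); 5 is bumped to row 2. In row 2, 5 replaces 6 (the leftmost entry greater than 5); 6 is bumped to row 3. 6 is appended to row 3. The new tableau is [[1, 2], [3, 5], [4, 6]].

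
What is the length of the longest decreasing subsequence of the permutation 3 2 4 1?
3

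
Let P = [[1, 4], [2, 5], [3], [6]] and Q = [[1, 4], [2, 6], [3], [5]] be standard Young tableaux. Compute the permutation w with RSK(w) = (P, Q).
Reverse RSK: for i = n, n-1, ..., 1, locate i in Q, remove the corresponding corner cell from P, and reverse-bump its entry up through P; the value ejected from row 1 is w(i).

So w = 6 3 2 5 1 4.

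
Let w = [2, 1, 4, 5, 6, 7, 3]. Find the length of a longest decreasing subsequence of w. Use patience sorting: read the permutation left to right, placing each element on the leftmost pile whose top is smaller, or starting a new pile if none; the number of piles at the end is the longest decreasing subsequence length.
2: new pile. tops = [2]
1: new pile. tops = [2, 1]
4: onto pile 1 (replacing 2). tops = [4, 1]
5: onto pile 1 (replacing 4). tops = [5, 1]
6: onto pile 1 (replacing 5). tops = [6, 1]
7: onto pile 1 (replacing 6). tops = [7, 1]
3: onto pile 2 (replacing 1). tops = [7, 3]

2 piles, so the longest decreasing subsequence has length 2.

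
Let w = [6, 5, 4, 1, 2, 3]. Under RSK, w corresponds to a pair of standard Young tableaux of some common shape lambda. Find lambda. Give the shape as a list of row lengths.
Row-insert each entry into an empty tableau.

After inserting 6: P = [[6]].
After inserting 5: P = [[5], [6]].
After inserting 4: P = [[4], [5], [6]].
After inserting 1: P = [[1], [4], [5], [6]].
After inserting 2: P = [[1, 2], [4], [5], [6]].
After inserting 3: P = [[1, 2, 3], [4], [5], [6]].

The final insertion tableau P = [[1, 2, 3], [4], [5], [6]] has shape [3, 1, 1, 1].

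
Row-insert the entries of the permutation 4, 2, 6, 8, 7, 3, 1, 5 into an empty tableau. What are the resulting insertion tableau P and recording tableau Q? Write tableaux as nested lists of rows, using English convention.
Insert each entry of the permutation into P by Schensted row insertion, recording in Q the position of each new cell.

Insert 4: appended to row 1. P = [[4]], Q = [[1]].
Insert 2: 2 bumps 4 from row 1; 4 starts row 2. P = [[2], [4]], Q = [[1], [2]].
Insert 6: appended to row 1. P = [[2, 6], [4]], Q = [[1, 3], [2]].
Insert 8: appended to row 1. P = [[2, 6, 8], [4]], Q = [[1, 3, 4], [2]].
Insert 7: 7 bumps 8 from row 1; 8 appends to row 2. P = [[2, 6, 7], [4, 8]], Q = [[1, 3, 4], [2, 5]].
Insert 3: 3 bumps 6 from row 1; 6 bumps 8 from row 2; 8 starts row 3. P = [[2, 3, 7], [4, 6], [8]], Q = [[1, 3, 4], [2, 5], [6]].
Insert 1: 1 bumps 2 from row 1; 2 bumps 4 from row 2; 4 bumps 8 from row 3; 8 starts row 4. P = [[1, 3, 7], [2, 6], [4], [8]], Q = [[1, 3, 4], [2, 5], [6], [7]].
Insert 5: 5 bumps 7 from row 1; 7 appends to row 2. P = [[1, 3, 5], [2, 6, 7], [4], [8]], Q = [[1, 3, 4], [2, 5, 8], [6], [7]].

So P = [[1, 3, 5], [2, 6, 7], [4], [8]], Q = [[1, 3, 4], [2, 5, 8], [6], [7]].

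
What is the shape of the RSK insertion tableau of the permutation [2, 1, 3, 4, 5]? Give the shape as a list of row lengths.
[4, 1]

Row-insert each entry into an empty tableau.

After inserting 2: P = [[2]].
After inserting 1: P = [[1], [2]].
After inserting 3: P = [[1, 3], [2]].
After inserting 4: P = [[1, 3, 4], [2]].
After inserting 5: P = [[1, 3, 4, 5], [2]].

The final insertion tableau P = [[1, 3, 4, 5], [2]] has shape [4, 1].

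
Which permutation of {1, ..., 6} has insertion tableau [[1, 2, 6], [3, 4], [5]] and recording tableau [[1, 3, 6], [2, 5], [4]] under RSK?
Reverse the RSK construction: for i from n down to 1, find the cell of Q containing i, remove the entry at that cell from P, and reverse-bump it up through P; the value ejected from row 1 is w(i).

Step i=6: Q has 6 at row 1, column 3; remove that cell from P, ejecting 6. So w(6) = 6. P is now [[1, 2], [3, 4], [5]].
Step i=5: Q has 5 at row 2, column 2; remove 4 from row 2 of P and reverse-bump: 4 enters row 1 and ejects 2. So w(5) = 2. P is now [[1, 4], [3], [5]].
Step i=4: Q has 4 at row 3, column 1; remove 5 from row 3 of P and reverse-bump: 5 enters row 2 and ejects 3; 3 enters row 1 and ejects 1. So w(4) = 1. P is now [[3, 4], [5]].
Step i=3: Q has 3 at row 1, column 2; remove that cell from P, ejecting 4. So w(3) = 4. P is now [[3], [5]].
Step i=2: Q has 2 at row 2, column 1; remove 5 from row 2 of P and reverse-bump: 5 enters row 1 and ejects 3. So w(2) = 3. P is now [[5]].
Step i=1: Q has 1 at row 1, column 1; remove that cell from P, ejecting 5. So w(1) = 5. P is now [].

So w = 5 3 4 1 2 6.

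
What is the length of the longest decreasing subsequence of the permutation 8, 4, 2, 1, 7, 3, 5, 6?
4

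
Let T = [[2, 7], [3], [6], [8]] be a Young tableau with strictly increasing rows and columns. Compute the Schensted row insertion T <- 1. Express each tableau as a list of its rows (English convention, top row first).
[[1, 7], [2], [3], [6], [8]]

In row 1, 1 replaces 2 (the leftmost entry greater than 1); 2 is bumped to row 2. In row 2, 2 replaces 3 (the leftmost entry greater than 2); 3 is bumped to row 3. In row 3, 3 replaces 6 (the leftmost entry greater than 3); 6 is bumped to row 4. In row 4, 6 replaces 8 (the leftmost entry greater than 6); 8 is bumped to row 5. 8 starts a new row 5. The new tableau is [[1, 7], [2], [3], [6], [8]].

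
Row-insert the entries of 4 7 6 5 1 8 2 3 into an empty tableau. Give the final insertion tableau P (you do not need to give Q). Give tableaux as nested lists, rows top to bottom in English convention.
Insert 4: appended to row 1. P = [[4]].
Insert 7: appended to row 1. P = [[4, 7]].
Insert 6: 6 bumps 7 from row 1; 7 starts row 2. P = [[4, 6], [7]].
Insert 5: 5 bumps 6 from row 1; 6 bumps 7 from row 2; 7 starts row 3. P = [[4, 5], [6], [7]].
Insert 1: 1 bumps 4 from row 1; 4 bumps 6 from row 2; 6 bumps 7 from row 3; 7 starts row 4. P = [[1, 5], [4], [6], [7]].
Insert 8: appended to row 1. P = [[1, 5, 8], [4], [6], [7]].
Insert 2: 2 bumps 5 from row 1; 5 appends to row 2. P = [[1, 2, 8], [4, 5], [6], [7]].
Insert 3: 3 bumps 8 from row 1; 8 appends to row 2. P = [[1, 2, 3], [4, 5, 8], [6], [7]].

So P = [[1, 2, 3], [4, 5, 8], [6], [7]].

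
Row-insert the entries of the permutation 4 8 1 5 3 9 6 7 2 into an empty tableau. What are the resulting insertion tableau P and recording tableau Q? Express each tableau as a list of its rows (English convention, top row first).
P = [[1, 2, 6, 7], [3, 5, 9], [4], [8]], Q = [[1, 2, 6, 8], [3, 4, 7], [5], [9]]

Insert each entry of the permutation into P by Schensted row insertion, recording in Q the position of each new cell.

Insert 4: appended to row 1. P = [[4]].
Insert 8: appended to row 1. P = [[4, 8]].
Insert 1: 1 bumps 4 from row 1; 4 starts row 2. P = [[1, 8], [4]].
Insert 5: 5 bumps 8 from row 1; 8 appends to row 2. P = [[1, 5], [4, 8]].
Insert 3: 3 bumps 5 from row 1; 5 bumps 8 from row 2; 8 starts row 3. P = [[1, 3], [4, 5], [8]].
Insert 9: appended to row 1. P = [[1, 3, 9], [4, 5], [8]].
Insert 6: 6 bumps 9 from row 1; 9 appends to row 2. P = [[1, 3, 6], [4, 5, 9], [8]].
Insert 7: appended to row 1. P = [[1, 3, 6, 7], [4, 5, 9], [8]].
Insert 2: 2 bumps 3 from row 1; 3 bumps 4 from row 2; 4 bumps 8 from row 3; 8 starts row 4. P = [[1, 2, 6, 7], [3, 5, 9], [4], [8]].

So P = [[1, 2, 6, 7], [3, 5, 9], [4], [8]], Q = [[1, 2, 6, 8], [3, 4, 7], [5], [9]].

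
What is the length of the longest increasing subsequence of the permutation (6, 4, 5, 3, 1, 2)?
2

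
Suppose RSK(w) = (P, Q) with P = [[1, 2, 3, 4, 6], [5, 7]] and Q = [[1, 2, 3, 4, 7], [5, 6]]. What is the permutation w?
Reverse the RSK construction: for i from n down to 1, find the cell of Q containing i, remove the entry at that cell from P, and reverse-bump it up through P; the value ejected from row 1 is w(i).

Step i=7: Q has 7 at row 1, column 5; remove that cell from P, ejecting 6. So w(7) = 6. P is now [[1, 2, 3, 4], [5, 7]].
Step i=6: Q has 6 at row 2, column 2; remove 7 from row 2 of P and reverse-bump: 7 enters row 1 and ejects 4. So w(6) = 4. P is now [[1, 2, 3, 7], [5]].
Step i=5: Q has 5 at row 2, column 1; remove 5 from row 2 of P and reverse-bump: 5 enters row 1 and ejects 3. So w(5) = 3. P is now [[1, 2, 5, 7]].
Step i=4: Q has 4 at row 1, column 4; remove that cell from P, ejecting 7. So w(4) = 7. P is now [[1, 2, 5]].
Step i=3: Q has 3 at row 1, column 3; remove that cell from P, ejecting 5. So w(3) = 5. P is now [[1, 2]].
Step i=2: Q has 2 at row 1, column 2; remove that cell from P, ejecting 2. So w(2) = 2. P is now [[1]].
Step i=1: Q has 1 at row 1, column 1; remove that cell from P, ejecting 1. So w(1) = 1. P is now [].

So w = 1 2 5 7 3 4 6.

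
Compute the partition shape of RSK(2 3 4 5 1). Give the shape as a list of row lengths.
[4, 1]

Row-insert each entry into an empty tableau.

After inserting 2: P = [[2]].
After inserting 3: P = [[2, 3]].
After inserting 4: P = [[2, 3, 4]].
After inserting 5: P = [[2, 3, 4, 5]].
After inserting 1: P = [[1, 3, 4, 5], [2]].

The final insertion tableau P = [[1, 3, 4, 5], [2]] has shape [4, 1].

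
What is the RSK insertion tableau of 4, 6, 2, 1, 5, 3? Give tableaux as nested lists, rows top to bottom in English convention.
P = [[1, 3], [2, 5], [4, 6]]

Insert 4: appended to row 1. P = [[4]].
Insert 6: appended to row 1. P = [[4, 6]].
Insert 2: 2 bumps 4 from row 1; 4 starts row 2. P = [[2, 6], [4]].
Insert 1: 1 bumps 2 from row 1; 2 bumps 4 from row 2; 4 starts row 3. P = [[1, 6], [2], [4]].
Insert 5: 5 bumps 6 from row 1; 6 appends to row 2. P = [[1, 5], [2, 6], [4]].
Insert 3: 3 bumps 5 from row 1; 5 bumps 6 from row 2; 6 appends to row 3. P = [[1, 3], [2, 5], [4, 6]].

So P = [[1, 3], [2, 5], [4, 6]].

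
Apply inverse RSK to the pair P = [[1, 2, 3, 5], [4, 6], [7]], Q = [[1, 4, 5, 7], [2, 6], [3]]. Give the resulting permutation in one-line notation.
7 4 1 2 6 3 5

Reverse the RSK construction: for i from n down to 1, find the cell of Q containing i, remove the entry at that cell from P, and reverse-bump it up through P; the value ejected from row 1 is w(i).

Step i=7: Q has 7 at row 1, column 4; remove that cell from P, ejecting 5. So w(7) = 5. P is now [[1, 2, 3], [4, 6], [7]].
Step i=6: Q has 6 at row 2, column 2; remove 6 from row 2 of P and reverse-bump: 6 enters row 1 and ejects 3. So w(6) = 3. P is now [[1, 2, 6], [4], [7]].
Step i=5: Q has 5 at row 1, column 3; remove that cell from P, ejecting 6. So w(5) = 6. P is now [[1, 2], [4], [7]].
Step i=4: Q has 4 at row 1, column 2; remove that cell from P, ejecting 2. So w(4) = 2. P is now [[1], [4], [7]].
Step i=3: Q has 3 at row 3, column 1; remove 7 from row 3 of P and reverse-bump: 7 enters row 2 and ejects 4; 4 enters row 1 and ejects 1. So w(3) = 1. P is now [[4], [7]].
Step i=2: Q has 2 at row 2, column 1; remove 7 from row 2 of P and reverse-bump: 7 enters row 1 and ejects 4. So w(2) = 4. P is now [[7]].
Step i=1: Q has 1 at row 1, column 1; remove that cell from P, ejecting 7. So w(1) = 7. P is now [].

So w = 7 4 1 2 6 3 5.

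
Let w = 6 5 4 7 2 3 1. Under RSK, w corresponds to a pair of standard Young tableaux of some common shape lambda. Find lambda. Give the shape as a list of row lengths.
[2, 2, 1, 1, 1]

Row-insert each entry into an empty tableau.

After inserting 6: P = [[6]].
After inserting 5: P = [[5], [6]].
After inserting 4: P = [[4], [5], [6]].
After inserting 7: P = [[4, 7], [5], [6]].
After inserting 2: P = [[2, 7], [4], [5], [6]].
After inserting 3: P = [[2, 3], [4, 7], [5], [6]].
After inserting 1: P = [[1, 3], [2, 7], [4], [5], [6]].

The final insertion tableau P = [[1, 3], [2, 7], [4], [5], [6]] has shape [2, 2, 1, 1, 1].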